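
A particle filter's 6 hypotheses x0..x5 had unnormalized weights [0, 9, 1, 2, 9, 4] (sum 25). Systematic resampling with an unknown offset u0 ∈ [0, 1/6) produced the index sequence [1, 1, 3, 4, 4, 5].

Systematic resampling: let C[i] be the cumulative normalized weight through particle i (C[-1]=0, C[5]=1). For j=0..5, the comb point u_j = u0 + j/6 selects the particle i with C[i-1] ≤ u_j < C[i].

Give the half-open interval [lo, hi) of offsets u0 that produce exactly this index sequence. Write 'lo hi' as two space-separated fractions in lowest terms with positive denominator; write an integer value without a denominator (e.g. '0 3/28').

C = [0, 9/25, 2/5, 12/25, 21/25, 1]
j=0 picked index 1: u0 ∈ [0, 9/25)
j=1 picked index 1: u0 ∈ [-1/6, 29/150)
j=2 picked index 3: u0 ∈ [1/15, 11/75)
j=3 picked index 4: u0 ∈ [-1/50, 17/50)
j=4 picked index 4: u0 ∈ [-14/75, 13/75)
j=5 picked index 5: u0 ∈ [1/150, 1/6)
intersection: [1/15, 11/75)

1/15 11/75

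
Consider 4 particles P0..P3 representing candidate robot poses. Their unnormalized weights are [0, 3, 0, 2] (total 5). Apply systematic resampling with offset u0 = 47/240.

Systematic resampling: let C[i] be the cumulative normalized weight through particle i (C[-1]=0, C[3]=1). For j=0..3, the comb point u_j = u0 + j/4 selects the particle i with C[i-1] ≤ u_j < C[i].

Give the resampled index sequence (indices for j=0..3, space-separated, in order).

1 1 3 3

C = [0, 3/5, 3/5, 1]
j=0: u_0=47/240 ∈ [0, 3/5) → index 1
j=1: u_1=107/240 ∈ [0, 3/5) → index 1
j=2: u_2=167/240 ∈ [3/5, 1) → index 3
j=3: u_3=227/240 ∈ [3/5, 1) → index 3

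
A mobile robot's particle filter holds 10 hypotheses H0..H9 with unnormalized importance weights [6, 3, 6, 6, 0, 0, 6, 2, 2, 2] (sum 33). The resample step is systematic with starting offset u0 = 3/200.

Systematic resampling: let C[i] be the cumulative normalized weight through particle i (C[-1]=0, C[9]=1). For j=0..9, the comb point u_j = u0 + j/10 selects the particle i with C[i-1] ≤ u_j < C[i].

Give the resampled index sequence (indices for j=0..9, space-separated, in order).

0 0 1 2 2 3 3 6 6 8

C = [2/11, 3/11, 5/11, 7/11, 7/11, 7/11, 9/11, 29/33, 31/33, 1]
j=0: u_0=3/200 ∈ [0, 2/11) → index 0
j=1: u_1=23/200 ∈ [0, 2/11) → index 0
j=2: u_2=43/200 ∈ [2/11, 3/11) → index 1
j=3: u_3=63/200 ∈ [3/11, 5/11) → index 2
j=4: u_4=83/200 ∈ [3/11, 5/11) → index 2
j=5: u_5=103/200 ∈ [5/11, 7/11) → index 3
j=6: u_6=123/200 ∈ [5/11, 7/11) → index 3
j=7: u_7=143/200 ∈ [7/11, 9/11) → index 6
j=8: u_8=163/200 ∈ [7/11, 9/11) → index 6
j=9: u_9=183/200 ∈ [29/33, 31/33) → index 8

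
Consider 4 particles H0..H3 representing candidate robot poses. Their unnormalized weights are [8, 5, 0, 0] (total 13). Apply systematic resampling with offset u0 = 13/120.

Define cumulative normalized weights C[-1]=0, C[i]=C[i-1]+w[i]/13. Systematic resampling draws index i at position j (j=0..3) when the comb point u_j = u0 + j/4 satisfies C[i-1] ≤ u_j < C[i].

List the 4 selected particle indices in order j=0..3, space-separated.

C = [8/13, 1, 1, 1]
j=0: u_0=13/120 ∈ [0, 8/13) → index 0
j=1: u_1=43/120 ∈ [0, 8/13) → index 0
j=2: u_2=73/120 ∈ [0, 8/13) → index 0
j=3: u_3=103/120 ∈ [8/13, 1) → index 1

0 0 0 1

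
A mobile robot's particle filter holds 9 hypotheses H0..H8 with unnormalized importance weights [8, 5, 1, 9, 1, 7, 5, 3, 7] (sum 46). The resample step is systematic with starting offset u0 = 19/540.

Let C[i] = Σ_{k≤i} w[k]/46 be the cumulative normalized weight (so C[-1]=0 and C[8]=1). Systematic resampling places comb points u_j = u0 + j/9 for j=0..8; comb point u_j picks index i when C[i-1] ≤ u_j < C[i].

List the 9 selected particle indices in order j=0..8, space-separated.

0 0 1 3 3 5 6 7 8

C = [4/23, 13/46, 7/23, 1/2, 12/23, 31/46, 18/23, 39/46, 1]
j=0: u_0=19/540 ∈ [0, 4/23) → index 0
j=1: u_1=79/540 ∈ [0, 4/23) → index 0
j=2: u_2=139/540 ∈ [4/23, 13/46) → index 1
j=3: u_3=199/540 ∈ [7/23, 1/2) → index 3
j=4: u_4=259/540 ∈ [7/23, 1/2) → index 3
j=5: u_5=319/540 ∈ [12/23, 31/46) → index 5
j=6: u_6=379/540 ∈ [31/46, 18/23) → index 6
j=7: u_7=439/540 ∈ [18/23, 39/46) → index 7
j=8: u_8=499/540 ∈ [39/46, 1) → index 8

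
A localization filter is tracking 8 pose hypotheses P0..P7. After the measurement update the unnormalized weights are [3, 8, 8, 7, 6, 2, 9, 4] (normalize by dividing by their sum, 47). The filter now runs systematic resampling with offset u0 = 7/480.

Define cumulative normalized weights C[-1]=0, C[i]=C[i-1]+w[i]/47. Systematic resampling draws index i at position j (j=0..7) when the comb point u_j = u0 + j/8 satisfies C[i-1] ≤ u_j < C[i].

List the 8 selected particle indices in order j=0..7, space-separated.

0 1 2 2 3 4 6 6

C = [3/47, 11/47, 19/47, 26/47, 32/47, 34/47, 43/47, 1]
j=0: u_0=7/480 ∈ [0, 3/47) → index 0
j=1: u_1=67/480 ∈ [3/47, 11/47) → index 1
j=2: u_2=127/480 ∈ [11/47, 19/47) → index 2
j=3: u_3=187/480 ∈ [11/47, 19/47) → index 2
j=4: u_4=247/480 ∈ [19/47, 26/47) → index 3
j=5: u_5=307/480 ∈ [26/47, 32/47) → index 4
j=6: u_6=367/480 ∈ [34/47, 43/47) → index 6
j=7: u_7=427/480 ∈ [34/47, 43/47) → index 6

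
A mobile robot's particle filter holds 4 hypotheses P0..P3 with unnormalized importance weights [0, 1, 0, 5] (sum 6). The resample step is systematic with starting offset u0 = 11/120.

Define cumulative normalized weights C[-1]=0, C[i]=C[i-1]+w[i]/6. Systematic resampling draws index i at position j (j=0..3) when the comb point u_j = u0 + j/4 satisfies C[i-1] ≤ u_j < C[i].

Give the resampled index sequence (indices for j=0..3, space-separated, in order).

1 3 3 3

C = [0, 1/6, 1/6, 1]
j=0: u_0=11/120 ∈ [0, 1/6) → index 1
j=1: u_1=41/120 ∈ [1/6, 1) → index 3
j=2: u_2=71/120 ∈ [1/6, 1) → index 3
j=3: u_3=101/120 ∈ [1/6, 1) → index 3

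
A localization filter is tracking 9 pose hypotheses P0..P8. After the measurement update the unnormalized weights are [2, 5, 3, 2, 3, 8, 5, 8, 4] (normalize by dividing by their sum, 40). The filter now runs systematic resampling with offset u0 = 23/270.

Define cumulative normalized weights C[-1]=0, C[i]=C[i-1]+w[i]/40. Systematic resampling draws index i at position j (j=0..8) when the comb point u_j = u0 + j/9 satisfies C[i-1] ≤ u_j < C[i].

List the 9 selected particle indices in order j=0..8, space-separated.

C = [1/20, 7/40, 1/4, 3/10, 3/8, 23/40, 7/10, 9/10, 1]
j=0: u_0=23/270 ∈ [1/20, 7/40) → index 1
j=1: u_1=53/270 ∈ [7/40, 1/4) → index 2
j=2: u_2=83/270 ∈ [3/10, 3/8) → index 4
j=3: u_3=113/270 ∈ [3/8, 23/40) → index 5
j=4: u_4=143/270 ∈ [3/8, 23/40) → index 5
j=5: u_5=173/270 ∈ [23/40, 7/10) → index 6
j=6: u_6=203/270 ∈ [7/10, 9/10) → index 7
j=7: u_7=233/270 ∈ [7/10, 9/10) → index 7
j=8: u_8=263/270 ∈ [9/10, 1) → index 8

1 2 4 5 5 6 7 7 8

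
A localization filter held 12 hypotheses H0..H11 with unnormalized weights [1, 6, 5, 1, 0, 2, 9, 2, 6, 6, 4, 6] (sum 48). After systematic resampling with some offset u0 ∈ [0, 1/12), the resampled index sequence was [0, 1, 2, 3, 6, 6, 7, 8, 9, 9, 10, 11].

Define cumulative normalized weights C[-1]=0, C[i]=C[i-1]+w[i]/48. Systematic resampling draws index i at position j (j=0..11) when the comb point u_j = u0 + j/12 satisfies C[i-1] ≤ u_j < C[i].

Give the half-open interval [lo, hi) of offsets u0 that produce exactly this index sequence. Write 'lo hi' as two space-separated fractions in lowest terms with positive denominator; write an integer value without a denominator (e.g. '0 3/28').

C = [1/48, 7/48, 1/4, 13/48, 13/48, 5/16, 1/2, 13/24, 2/3, 19/24, 7/8, 1]
j=0 picked index 0: u0 ∈ [0, 1/48)
j=1 picked index 1: u0 ∈ [-1/16, 1/16)
j=2 picked index 2: u0 ∈ [-1/48, 1/12)
j=3 picked index 3: u0 ∈ [0, 1/48)
j=4 picked index 6: u0 ∈ [-1/48, 1/6)
j=5 picked index 6: u0 ∈ [-5/48, 1/12)
j=6 picked index 7: u0 ∈ [0, 1/24)
j=7 picked index 8: u0 ∈ [-1/24, 1/12)
j=8 picked index 9: u0 ∈ [0, 1/8)
j=9 picked index 9: u0 ∈ [-1/12, 1/24)
j=10 picked index 10: u0 ∈ [-1/24, 1/24)
j=11 picked index 11: u0 ∈ [-1/24, 1/12)
intersection: [0, 1/48)

0 1/48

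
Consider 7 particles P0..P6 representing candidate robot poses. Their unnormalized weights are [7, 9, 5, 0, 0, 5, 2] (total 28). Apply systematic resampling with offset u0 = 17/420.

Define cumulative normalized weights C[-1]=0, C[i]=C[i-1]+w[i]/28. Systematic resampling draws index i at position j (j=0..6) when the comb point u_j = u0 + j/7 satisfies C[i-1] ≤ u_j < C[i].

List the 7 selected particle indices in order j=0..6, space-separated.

0 0 1 1 2 5 5

C = [1/4, 4/7, 3/4, 3/4, 3/4, 13/14, 1]
j=0: u_0=17/420 ∈ [0, 1/4) → index 0
j=1: u_1=11/60 ∈ [0, 1/4) → index 0
j=2: u_2=137/420 ∈ [1/4, 4/7) → index 1
j=3: u_3=197/420 ∈ [1/4, 4/7) → index 1
j=4: u_4=257/420 ∈ [4/7, 3/4) → index 2
j=5: u_5=317/420 ∈ [3/4, 13/14) → index 5
j=6: u_6=377/420 ∈ [3/4, 13/14) → index 5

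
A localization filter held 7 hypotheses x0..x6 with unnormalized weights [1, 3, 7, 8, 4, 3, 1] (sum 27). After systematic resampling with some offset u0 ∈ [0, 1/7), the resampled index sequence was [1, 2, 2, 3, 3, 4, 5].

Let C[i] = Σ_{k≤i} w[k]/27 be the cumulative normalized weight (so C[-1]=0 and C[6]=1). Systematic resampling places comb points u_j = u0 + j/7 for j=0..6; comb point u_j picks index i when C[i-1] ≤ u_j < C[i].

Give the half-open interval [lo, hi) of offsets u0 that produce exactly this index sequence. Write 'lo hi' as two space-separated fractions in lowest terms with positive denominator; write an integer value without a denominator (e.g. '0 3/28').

C = [1/27, 4/27, 11/27, 19/27, 23/27, 26/27, 1]
j=0 picked index 1: u0 ∈ [1/27, 4/27)
j=1 picked index 2: u0 ∈ [1/189, 50/189)
j=2 picked index 2: u0 ∈ [-26/189, 23/189)
j=3 picked index 3: u0 ∈ [-4/189, 52/189)
j=4 picked index 3: u0 ∈ [-31/189, 25/189)
j=5 picked index 4: u0 ∈ [-2/189, 26/189)
j=6 picked index 5: u0 ∈ [-1/189, 20/189)
intersection: [1/27, 20/189)

1/27 20/189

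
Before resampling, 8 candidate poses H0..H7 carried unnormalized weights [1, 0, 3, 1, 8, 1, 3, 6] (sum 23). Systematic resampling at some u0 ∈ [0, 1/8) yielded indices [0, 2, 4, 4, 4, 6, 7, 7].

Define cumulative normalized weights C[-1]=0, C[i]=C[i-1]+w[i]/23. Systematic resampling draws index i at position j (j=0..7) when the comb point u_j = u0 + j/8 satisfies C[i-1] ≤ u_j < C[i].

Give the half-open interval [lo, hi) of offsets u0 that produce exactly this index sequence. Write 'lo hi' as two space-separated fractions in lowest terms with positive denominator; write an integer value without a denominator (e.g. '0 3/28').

C = [1/23, 1/23, 4/23, 5/23, 13/23, 14/23, 17/23, 1]
j=0 picked index 0: u0 ∈ [0, 1/23)
j=1 picked index 2: u0 ∈ [-15/184, 9/184)
j=2 picked index 4: u0 ∈ [-3/92, 29/92)
j=3 picked index 4: u0 ∈ [-29/184, 35/184)
j=4 picked index 4: u0 ∈ [-13/46, 3/46)
j=5 picked index 6: u0 ∈ [-3/184, 21/184)
j=6 picked index 7: u0 ∈ [-1/92, 1/4)
j=7 picked index 7: u0 ∈ [-25/184, 1/8)
intersection: [0, 1/23)

0 1/23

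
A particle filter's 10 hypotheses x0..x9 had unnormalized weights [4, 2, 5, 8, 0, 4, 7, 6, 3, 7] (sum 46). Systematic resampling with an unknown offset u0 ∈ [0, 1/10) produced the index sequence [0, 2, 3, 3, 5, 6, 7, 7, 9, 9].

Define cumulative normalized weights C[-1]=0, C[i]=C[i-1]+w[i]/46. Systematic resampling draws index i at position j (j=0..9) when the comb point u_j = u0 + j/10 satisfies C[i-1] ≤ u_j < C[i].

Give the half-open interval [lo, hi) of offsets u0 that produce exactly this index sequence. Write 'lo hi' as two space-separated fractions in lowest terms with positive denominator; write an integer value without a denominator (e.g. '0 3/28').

6/115 19/230

C = [2/23, 3/23, 11/46, 19/46, 19/46, 1/2, 15/23, 18/23, 39/46, 1]
j=0 picked index 0: u0 ∈ [0, 2/23)
j=1 picked index 2: u0 ∈ [7/230, 16/115)
j=2 picked index 3: u0 ∈ [9/230, 49/230)
j=3 picked index 3: u0 ∈ [-7/115, 13/115)
j=4 picked index 5: u0 ∈ [3/230, 1/10)
j=5 picked index 6: u0 ∈ [0, 7/46)
j=6 picked index 7: u0 ∈ [6/115, 21/115)
j=7 picked index 7: u0 ∈ [-11/230, 19/230)
j=8 picked index 9: u0 ∈ [11/230, 1/5)
j=9 picked index 9: u0 ∈ [-6/115, 1/10)
intersection: [6/115, 19/230)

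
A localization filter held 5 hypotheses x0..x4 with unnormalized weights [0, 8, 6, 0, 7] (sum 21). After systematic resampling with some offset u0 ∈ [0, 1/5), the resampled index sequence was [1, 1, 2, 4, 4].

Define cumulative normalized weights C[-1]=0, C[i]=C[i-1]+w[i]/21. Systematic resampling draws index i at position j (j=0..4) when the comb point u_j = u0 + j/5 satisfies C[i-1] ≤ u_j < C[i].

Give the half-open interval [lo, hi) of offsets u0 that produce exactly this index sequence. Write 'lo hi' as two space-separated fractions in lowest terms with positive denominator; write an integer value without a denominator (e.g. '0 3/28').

C = [0, 8/21, 2/3, 2/3, 1]
j=0 picked index 1: u0 ∈ [0, 8/21)
j=1 picked index 1: u0 ∈ [-1/5, 19/105)
j=2 picked index 2: u0 ∈ [-2/105, 4/15)
j=3 picked index 4: u0 ∈ [1/15, 2/5)
j=4 picked index 4: u0 ∈ [-2/15, 1/5)
intersection: [1/15, 19/105)

1/15 19/105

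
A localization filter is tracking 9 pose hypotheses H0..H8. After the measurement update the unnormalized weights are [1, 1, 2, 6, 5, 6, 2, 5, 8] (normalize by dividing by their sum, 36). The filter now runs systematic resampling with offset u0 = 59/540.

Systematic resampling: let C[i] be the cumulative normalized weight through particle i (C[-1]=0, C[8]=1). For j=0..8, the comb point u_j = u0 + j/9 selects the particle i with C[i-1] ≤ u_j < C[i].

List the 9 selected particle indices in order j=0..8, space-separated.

2 3 4 5 5 7 7 8 8

C = [1/36, 1/18, 1/9, 5/18, 5/12, 7/12, 23/36, 7/9, 1]
j=0: u_0=59/540 ∈ [1/18, 1/9) → index 2
j=1: u_1=119/540 ∈ [1/9, 5/18) → index 3
j=2: u_2=179/540 ∈ [5/18, 5/12) → index 4
j=3: u_3=239/540 ∈ [5/12, 7/12) → index 5
j=4: u_4=299/540 ∈ [5/12, 7/12) → index 5
j=5: u_5=359/540 ∈ [23/36, 7/9) → index 7
j=6: u_6=419/540 ∈ [23/36, 7/9) → index 7
j=7: u_7=479/540 ∈ [7/9, 1) → index 8
j=8: u_8=539/540 ∈ [7/9, 1) → index 8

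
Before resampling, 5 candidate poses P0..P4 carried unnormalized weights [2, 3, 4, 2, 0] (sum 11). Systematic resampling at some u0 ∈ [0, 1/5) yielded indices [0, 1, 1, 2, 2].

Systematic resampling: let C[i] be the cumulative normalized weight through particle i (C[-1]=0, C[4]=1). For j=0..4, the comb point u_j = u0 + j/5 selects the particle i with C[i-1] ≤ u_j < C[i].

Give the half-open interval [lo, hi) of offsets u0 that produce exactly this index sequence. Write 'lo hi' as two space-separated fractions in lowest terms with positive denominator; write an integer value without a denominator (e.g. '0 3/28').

0 1/55

C = [2/11, 5/11, 9/11, 1, 1]
j=0 picked index 0: u0 ∈ [0, 2/11)
j=1 picked index 1: u0 ∈ [-1/55, 14/55)
j=2 picked index 1: u0 ∈ [-12/55, 3/55)
j=3 picked index 2: u0 ∈ [-8/55, 12/55)
j=4 picked index 2: u0 ∈ [-19/55, 1/55)
intersection: [0, 1/55)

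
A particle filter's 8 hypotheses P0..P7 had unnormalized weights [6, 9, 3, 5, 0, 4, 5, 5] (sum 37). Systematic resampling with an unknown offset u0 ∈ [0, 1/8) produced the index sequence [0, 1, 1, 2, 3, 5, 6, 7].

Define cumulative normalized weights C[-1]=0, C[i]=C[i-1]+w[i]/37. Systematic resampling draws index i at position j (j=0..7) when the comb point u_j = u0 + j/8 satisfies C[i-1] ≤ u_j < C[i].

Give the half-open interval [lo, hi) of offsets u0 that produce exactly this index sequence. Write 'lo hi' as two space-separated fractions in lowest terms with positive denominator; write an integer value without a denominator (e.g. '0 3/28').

C = [6/37, 15/37, 18/37, 23/37, 23/37, 27/37, 32/37, 1]
j=0 picked index 0: u0 ∈ [0, 6/37)
j=1 picked index 1: u0 ∈ [11/296, 83/296)
j=2 picked index 1: u0 ∈ [-13/148, 23/148)
j=3 picked index 2: u0 ∈ [9/296, 33/296)
j=4 picked index 3: u0 ∈ [-1/74, 9/74)
j=5 picked index 5: u0 ∈ [-1/296, 31/296)
j=6 picked index 6: u0 ∈ [-3/148, 17/148)
j=7 picked index 7: u0 ∈ [-3/296, 1/8)
intersection: [11/296, 31/296)

11/296 31/296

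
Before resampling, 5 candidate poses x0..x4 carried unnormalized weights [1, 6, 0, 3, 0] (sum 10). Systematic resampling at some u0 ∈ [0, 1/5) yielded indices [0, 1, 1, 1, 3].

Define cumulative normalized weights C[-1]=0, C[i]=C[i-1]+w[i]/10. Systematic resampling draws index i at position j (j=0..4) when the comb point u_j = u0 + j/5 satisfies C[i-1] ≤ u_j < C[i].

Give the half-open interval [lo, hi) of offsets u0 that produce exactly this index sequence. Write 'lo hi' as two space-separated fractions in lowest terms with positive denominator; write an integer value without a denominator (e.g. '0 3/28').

0 1/10

C = [1/10, 7/10, 7/10, 1, 1]
j=0 picked index 0: u0 ∈ [0, 1/10)
j=1 picked index 1: u0 ∈ [-1/10, 1/2)
j=2 picked index 1: u0 ∈ [-3/10, 3/10)
j=3 picked index 1: u0 ∈ [-1/2, 1/10)
j=4 picked index 3: u0 ∈ [-1/10, 1/5)
intersection: [0, 1/10)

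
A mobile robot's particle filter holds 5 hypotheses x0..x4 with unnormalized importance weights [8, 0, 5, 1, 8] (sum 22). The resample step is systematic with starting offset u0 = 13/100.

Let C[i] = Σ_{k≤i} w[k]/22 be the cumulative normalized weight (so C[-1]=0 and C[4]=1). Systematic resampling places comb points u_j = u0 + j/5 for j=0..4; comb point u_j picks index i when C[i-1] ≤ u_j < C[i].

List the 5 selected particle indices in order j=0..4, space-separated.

0 0 2 4 4

C = [4/11, 4/11, 13/22, 7/11, 1]
j=0: u_0=13/100 ∈ [0, 4/11) → index 0
j=1: u_1=33/100 ∈ [0, 4/11) → index 0
j=2: u_2=53/100 ∈ [4/11, 13/22) → index 2
j=3: u_3=73/100 ∈ [7/11, 1) → index 4
j=4: u_4=93/100 ∈ [7/11, 1) → index 4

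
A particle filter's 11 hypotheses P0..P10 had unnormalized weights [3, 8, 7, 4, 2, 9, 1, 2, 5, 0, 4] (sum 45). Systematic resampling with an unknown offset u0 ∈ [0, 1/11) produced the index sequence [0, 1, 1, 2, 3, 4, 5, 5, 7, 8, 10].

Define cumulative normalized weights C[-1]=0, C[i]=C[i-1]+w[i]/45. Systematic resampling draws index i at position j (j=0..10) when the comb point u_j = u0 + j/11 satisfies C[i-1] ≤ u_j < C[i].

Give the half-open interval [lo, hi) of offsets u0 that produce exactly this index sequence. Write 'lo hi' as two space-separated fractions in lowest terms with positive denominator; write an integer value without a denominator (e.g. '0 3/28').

C = [1/15, 11/45, 2/5, 22/45, 8/15, 11/15, 34/45, 4/5, 41/45, 41/45, 1]
j=0 picked index 0: u0 ∈ [0, 1/15)
j=1 picked index 1: u0 ∈ [-4/165, 76/495)
j=2 picked index 1: u0 ∈ [-19/165, 31/495)
j=3 picked index 2: u0 ∈ [-14/495, 7/55)
j=4 picked index 3: u0 ∈ [2/55, 62/495)
j=5 picked index 4: u0 ∈ [17/495, 13/165)
j=6 picked index 5: u0 ∈ [-2/165, 31/165)
j=7 picked index 5: u0 ∈ [-17/165, 16/165)
j=8 picked index 7: u0 ∈ [14/495, 4/55)
j=9 picked index 8: u0 ∈ [-1/55, 46/495)
j=10 picked index 10: u0 ∈ [1/495, 1/11)
intersection: [2/55, 31/495)

2/55 31/495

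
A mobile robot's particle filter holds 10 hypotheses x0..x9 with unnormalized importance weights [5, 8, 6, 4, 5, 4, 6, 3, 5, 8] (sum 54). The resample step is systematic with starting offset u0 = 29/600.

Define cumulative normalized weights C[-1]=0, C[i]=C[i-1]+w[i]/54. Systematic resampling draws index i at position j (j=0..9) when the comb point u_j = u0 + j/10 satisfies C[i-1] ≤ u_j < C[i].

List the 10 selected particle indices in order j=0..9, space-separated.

0 1 2 2 4 5 6 7 8 9

C = [5/54, 13/54, 19/54, 23/54, 14/27, 16/27, 19/27, 41/54, 23/27, 1]
j=0: u_0=29/600 ∈ [0, 5/54) → index 0
j=1: u_1=89/600 ∈ [5/54, 13/54) → index 1
j=2: u_2=149/600 ∈ [13/54, 19/54) → index 2
j=3: u_3=209/600 ∈ [13/54, 19/54) → index 2
j=4: u_4=269/600 ∈ [23/54, 14/27) → index 4
j=5: u_5=329/600 ∈ [14/27, 16/27) → index 5
j=6: u_6=389/600 ∈ [16/27, 19/27) → index 6
j=7: u_7=449/600 ∈ [19/27, 41/54) → index 7
j=8: u_8=509/600 ∈ [41/54, 23/27) → index 8
j=9: u_9=569/600 ∈ [23/27, 1) → index 9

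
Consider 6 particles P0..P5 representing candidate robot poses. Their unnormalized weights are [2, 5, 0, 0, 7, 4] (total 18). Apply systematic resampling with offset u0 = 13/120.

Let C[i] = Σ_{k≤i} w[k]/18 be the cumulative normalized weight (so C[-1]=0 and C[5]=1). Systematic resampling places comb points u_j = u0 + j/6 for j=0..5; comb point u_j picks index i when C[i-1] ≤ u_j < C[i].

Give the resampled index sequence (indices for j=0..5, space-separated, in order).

0 1 4 4 4 5

C = [1/9, 7/18, 7/18, 7/18, 7/9, 1]
j=0: u_0=13/120 ∈ [0, 1/9) → index 0
j=1: u_1=11/40 ∈ [1/9, 7/18) → index 1
j=2: u_2=53/120 ∈ [7/18, 7/9) → index 4
j=3: u_3=73/120 ∈ [7/18, 7/9) → index 4
j=4: u_4=31/40 ∈ [7/18, 7/9) → index 4
j=5: u_5=113/120 ∈ [7/9, 1) → index 5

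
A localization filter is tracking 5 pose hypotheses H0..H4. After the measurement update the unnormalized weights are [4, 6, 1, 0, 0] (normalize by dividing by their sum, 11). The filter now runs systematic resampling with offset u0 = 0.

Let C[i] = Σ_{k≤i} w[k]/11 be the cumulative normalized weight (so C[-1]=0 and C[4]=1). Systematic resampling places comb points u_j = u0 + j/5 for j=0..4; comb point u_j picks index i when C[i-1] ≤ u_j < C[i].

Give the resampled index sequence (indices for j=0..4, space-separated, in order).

0 0 1 1 1

C = [4/11, 10/11, 1, 1, 1]
j=0: u_0=0 ∈ [0, 4/11) → index 0
j=1: u_1=1/5 ∈ [0, 4/11) → index 0
j=2: u_2=2/5 ∈ [4/11, 10/11) → index 1
j=3: u_3=3/5 ∈ [4/11, 10/11) → index 1
j=4: u_4=4/5 ∈ [4/11, 10/11) → index 1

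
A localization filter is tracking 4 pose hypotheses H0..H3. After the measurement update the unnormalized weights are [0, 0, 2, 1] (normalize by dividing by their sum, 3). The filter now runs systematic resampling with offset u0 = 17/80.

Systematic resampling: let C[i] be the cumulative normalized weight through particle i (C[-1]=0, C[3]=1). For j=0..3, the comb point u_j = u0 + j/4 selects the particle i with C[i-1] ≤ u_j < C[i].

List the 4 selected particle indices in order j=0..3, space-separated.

C = [0, 0, 2/3, 1]
j=0: u_0=17/80 ∈ [0, 2/3) → index 2
j=1: u_1=37/80 ∈ [0, 2/3) → index 2
j=2: u_2=57/80 ∈ [2/3, 1) → index 3
j=3: u_3=77/80 ∈ [2/3, 1) → index 3

2 2 3 3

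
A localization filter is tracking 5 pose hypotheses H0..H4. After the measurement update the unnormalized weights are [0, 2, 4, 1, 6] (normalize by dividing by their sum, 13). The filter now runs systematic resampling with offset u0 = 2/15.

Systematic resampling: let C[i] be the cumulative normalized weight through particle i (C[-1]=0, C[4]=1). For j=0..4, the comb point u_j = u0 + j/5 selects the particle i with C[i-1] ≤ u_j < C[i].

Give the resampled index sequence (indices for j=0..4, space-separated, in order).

C = [0, 2/13, 6/13, 7/13, 1]
j=0: u_0=2/15 ∈ [0, 2/13) → index 1
j=1: u_1=1/3 ∈ [2/13, 6/13) → index 2
j=2: u_2=8/15 ∈ [6/13, 7/13) → index 3
j=3: u_3=11/15 ∈ [7/13, 1) → index 4
j=4: u_4=14/15 ∈ [7/13, 1) → index 4

1 2 3 4 4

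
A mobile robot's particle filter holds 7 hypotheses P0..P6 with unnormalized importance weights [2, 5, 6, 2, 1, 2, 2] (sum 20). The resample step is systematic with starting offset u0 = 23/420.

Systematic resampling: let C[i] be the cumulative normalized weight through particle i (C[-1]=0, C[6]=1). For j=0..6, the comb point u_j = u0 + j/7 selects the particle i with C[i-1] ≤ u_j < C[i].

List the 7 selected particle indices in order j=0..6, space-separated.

0 1 1 2 2 4 6

C = [1/10, 7/20, 13/20, 3/4, 4/5, 9/10, 1]
j=0: u_0=23/420 ∈ [0, 1/10) → index 0
j=1: u_1=83/420 ∈ [1/10, 7/20) → index 1
j=2: u_2=143/420 ∈ [1/10, 7/20) → index 1
j=3: u_3=29/60 ∈ [7/20, 13/20) → index 2
j=4: u_4=263/420 ∈ [7/20, 13/20) → index 2
j=5: u_5=323/420 ∈ [3/4, 4/5) → index 4
j=6: u_6=383/420 ∈ [9/10, 1) → index 6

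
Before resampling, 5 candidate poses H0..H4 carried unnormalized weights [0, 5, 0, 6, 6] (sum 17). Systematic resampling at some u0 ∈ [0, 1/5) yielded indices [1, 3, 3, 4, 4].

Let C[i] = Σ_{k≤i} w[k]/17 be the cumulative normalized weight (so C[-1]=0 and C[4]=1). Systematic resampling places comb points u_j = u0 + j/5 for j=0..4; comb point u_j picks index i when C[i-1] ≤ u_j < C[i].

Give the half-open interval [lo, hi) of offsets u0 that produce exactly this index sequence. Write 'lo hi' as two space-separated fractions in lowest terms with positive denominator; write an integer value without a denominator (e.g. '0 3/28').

8/85 1/5

C = [0, 5/17, 5/17, 11/17, 1]
j=0 picked index 1: u0 ∈ [0, 5/17)
j=1 picked index 3: u0 ∈ [8/85, 38/85)
j=2 picked index 3: u0 ∈ [-9/85, 21/85)
j=3 picked index 4: u0 ∈ [4/85, 2/5)
j=4 picked index 4: u0 ∈ [-13/85, 1/5)
intersection: [8/85, 1/5)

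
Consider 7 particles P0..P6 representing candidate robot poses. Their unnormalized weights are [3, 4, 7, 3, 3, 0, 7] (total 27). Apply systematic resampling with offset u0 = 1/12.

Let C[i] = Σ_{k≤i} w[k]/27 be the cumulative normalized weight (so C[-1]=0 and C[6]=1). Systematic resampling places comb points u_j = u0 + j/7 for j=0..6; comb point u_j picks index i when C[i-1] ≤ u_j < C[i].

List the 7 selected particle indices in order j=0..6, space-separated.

C = [1/9, 7/27, 14/27, 17/27, 20/27, 20/27, 1]
j=0: u_0=1/12 ∈ [0, 1/9) → index 0
j=1: u_1=19/84 ∈ [1/9, 7/27) → index 1
j=2: u_2=31/84 ∈ [7/27, 14/27) → index 2
j=3: u_3=43/84 ∈ [7/27, 14/27) → index 2
j=4: u_4=55/84 ∈ [17/27, 20/27) → index 4
j=5: u_5=67/84 ∈ [20/27, 1) → index 6
j=6: u_6=79/84 ∈ [20/27, 1) → index 6

0 1 2 2 4 6 6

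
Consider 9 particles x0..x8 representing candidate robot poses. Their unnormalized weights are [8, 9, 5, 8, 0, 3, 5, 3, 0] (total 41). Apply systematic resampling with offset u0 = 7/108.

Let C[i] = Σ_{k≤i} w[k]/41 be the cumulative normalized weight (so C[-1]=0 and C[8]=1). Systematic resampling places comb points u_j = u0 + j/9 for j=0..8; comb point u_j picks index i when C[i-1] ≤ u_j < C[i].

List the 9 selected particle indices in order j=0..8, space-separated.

0 0 1 1 2 3 3 6 7

C = [8/41, 17/41, 22/41, 30/41, 30/41, 33/41, 38/41, 1, 1]
j=0: u_0=7/108 ∈ [0, 8/41) → index 0
j=1: u_1=19/108 ∈ [0, 8/41) → index 0
j=2: u_2=31/108 ∈ [8/41, 17/41) → index 1
j=3: u_3=43/108 ∈ [8/41, 17/41) → index 1
j=4: u_4=55/108 ∈ [17/41, 22/41) → index 2
j=5: u_5=67/108 ∈ [22/41, 30/41) → index 3
j=6: u_6=79/108 ∈ [22/41, 30/41) → index 3
j=7: u_7=91/108 ∈ [33/41, 38/41) → index 6
j=8: u_8=103/108 ∈ [38/41, 1) → index 7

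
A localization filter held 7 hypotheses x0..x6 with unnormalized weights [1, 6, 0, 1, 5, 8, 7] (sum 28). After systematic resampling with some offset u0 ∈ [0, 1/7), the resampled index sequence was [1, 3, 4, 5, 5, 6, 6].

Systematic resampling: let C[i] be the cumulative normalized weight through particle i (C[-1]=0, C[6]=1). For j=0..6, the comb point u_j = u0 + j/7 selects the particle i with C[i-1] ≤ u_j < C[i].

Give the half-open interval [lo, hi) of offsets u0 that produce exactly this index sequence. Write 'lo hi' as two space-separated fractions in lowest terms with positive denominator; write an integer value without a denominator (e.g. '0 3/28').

C = [1/28, 1/4, 1/4, 2/7, 13/28, 3/4, 1]
j=0 picked index 1: u0 ∈ [1/28, 1/4)
j=1 picked index 3: u0 ∈ [3/28, 1/7)
j=2 picked index 4: u0 ∈ [0, 5/28)
j=3 picked index 5: u0 ∈ [1/28, 9/28)
j=4 picked index 5: u0 ∈ [-3/28, 5/28)
j=5 picked index 6: u0 ∈ [1/28, 2/7)
j=6 picked index 6: u0 ∈ [-3/28, 1/7)
intersection: [3/28, 1/7)

3/28 1/7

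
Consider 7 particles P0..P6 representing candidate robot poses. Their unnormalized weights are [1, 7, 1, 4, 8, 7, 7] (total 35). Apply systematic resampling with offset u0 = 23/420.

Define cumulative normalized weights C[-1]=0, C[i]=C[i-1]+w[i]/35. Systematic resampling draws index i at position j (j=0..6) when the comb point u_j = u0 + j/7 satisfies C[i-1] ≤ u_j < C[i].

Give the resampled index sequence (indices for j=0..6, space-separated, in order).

C = [1/35, 8/35, 9/35, 13/35, 3/5, 4/5, 1]
j=0: u_0=23/420 ∈ [1/35, 8/35) → index 1
j=1: u_1=83/420 ∈ [1/35, 8/35) → index 1
j=2: u_2=143/420 ∈ [9/35, 13/35) → index 3
j=3: u_3=29/60 ∈ [13/35, 3/5) → index 4
j=4: u_4=263/420 ∈ [3/5, 4/5) → index 5
j=5: u_5=323/420 ∈ [3/5, 4/5) → index 5
j=6: u_6=383/420 ∈ [4/5, 1) → index 6

1 1 3 4 5 5 6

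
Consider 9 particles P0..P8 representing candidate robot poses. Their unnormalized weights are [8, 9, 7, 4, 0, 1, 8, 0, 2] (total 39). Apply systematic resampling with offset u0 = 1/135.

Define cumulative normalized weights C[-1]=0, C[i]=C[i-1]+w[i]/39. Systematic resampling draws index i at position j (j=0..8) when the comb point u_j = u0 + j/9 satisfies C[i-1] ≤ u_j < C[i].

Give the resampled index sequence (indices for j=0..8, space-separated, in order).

C = [8/39, 17/39, 8/13, 28/39, 28/39, 29/39, 37/39, 37/39, 1]
j=0: u_0=1/135 ∈ [0, 8/39) → index 0
j=1: u_1=16/135 ∈ [0, 8/39) → index 0
j=2: u_2=31/135 ∈ [8/39, 17/39) → index 1
j=3: u_3=46/135 ∈ [8/39, 17/39) → index 1
j=4: u_4=61/135 ∈ [17/39, 8/13) → index 2
j=5: u_5=76/135 ∈ [17/39, 8/13) → index 2
j=6: u_6=91/135 ∈ [8/13, 28/39) → index 3
j=7: u_7=106/135 ∈ [29/39, 37/39) → index 6
j=8: u_8=121/135 ∈ [29/39, 37/39) → index 6

0 0 1 1 2 2 3 6 6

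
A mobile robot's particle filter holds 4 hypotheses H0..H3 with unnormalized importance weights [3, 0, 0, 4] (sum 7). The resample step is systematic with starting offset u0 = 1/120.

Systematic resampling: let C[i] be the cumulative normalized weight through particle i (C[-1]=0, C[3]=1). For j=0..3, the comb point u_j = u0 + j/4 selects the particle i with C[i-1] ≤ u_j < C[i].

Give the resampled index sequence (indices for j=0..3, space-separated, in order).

0 0 3 3

C = [3/7, 3/7, 3/7, 1]
j=0: u_0=1/120 ∈ [0, 3/7) → index 0
j=1: u_1=31/120 ∈ [0, 3/7) → index 0
j=2: u_2=61/120 ∈ [3/7, 1) → index 3
j=3: u_3=91/120 ∈ [3/7, 1) → index 3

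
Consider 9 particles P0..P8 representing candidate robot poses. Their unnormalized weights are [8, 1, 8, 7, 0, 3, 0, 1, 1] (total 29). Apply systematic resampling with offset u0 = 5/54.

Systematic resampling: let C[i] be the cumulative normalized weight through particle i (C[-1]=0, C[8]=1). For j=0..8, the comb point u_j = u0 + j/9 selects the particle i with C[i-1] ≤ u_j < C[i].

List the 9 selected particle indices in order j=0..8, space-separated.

C = [8/29, 9/29, 17/29, 24/29, 24/29, 27/29, 27/29, 28/29, 1]
j=0: u_0=5/54 ∈ [0, 8/29) → index 0
j=1: u_1=11/54 ∈ [0, 8/29) → index 0
j=2: u_2=17/54 ∈ [9/29, 17/29) → index 2
j=3: u_3=23/54 ∈ [9/29, 17/29) → index 2
j=4: u_4=29/54 ∈ [9/29, 17/29) → index 2
j=5: u_5=35/54 ∈ [17/29, 24/29) → index 3
j=6: u_6=41/54 ∈ [17/29, 24/29) → index 3
j=7: u_7=47/54 ∈ [24/29, 27/29) → index 5
j=8: u_8=53/54 ∈ [28/29, 1) → index 8

0 0 2 2 2 3 3 5 8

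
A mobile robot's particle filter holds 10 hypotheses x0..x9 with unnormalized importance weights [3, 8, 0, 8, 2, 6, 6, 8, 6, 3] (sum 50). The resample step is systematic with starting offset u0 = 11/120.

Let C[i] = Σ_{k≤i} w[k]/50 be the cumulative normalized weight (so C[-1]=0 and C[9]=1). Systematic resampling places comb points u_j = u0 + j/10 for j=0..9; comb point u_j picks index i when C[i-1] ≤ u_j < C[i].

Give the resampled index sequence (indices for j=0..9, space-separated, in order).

C = [3/50, 11/50, 11/50, 19/50, 21/50, 27/50, 33/50, 41/50, 47/50, 1]
j=0: u_0=11/120 ∈ [3/50, 11/50) → index 1
j=1: u_1=23/120 ∈ [3/50, 11/50) → index 1
j=2: u_2=7/24 ∈ [11/50, 19/50) → index 3
j=3: u_3=47/120 ∈ [19/50, 21/50) → index 4
j=4: u_4=59/120 ∈ [21/50, 27/50) → index 5
j=5: u_5=71/120 ∈ [27/50, 33/50) → index 6
j=6: u_6=83/120 ∈ [33/50, 41/50) → index 7
j=7: u_7=19/24 ∈ [33/50, 41/50) → index 7
j=8: u_8=107/120 ∈ [41/50, 47/50) → index 8
j=9: u_9=119/120 ∈ [47/50, 1) → index 9

1 1 3 4 5 6 7 7 8 9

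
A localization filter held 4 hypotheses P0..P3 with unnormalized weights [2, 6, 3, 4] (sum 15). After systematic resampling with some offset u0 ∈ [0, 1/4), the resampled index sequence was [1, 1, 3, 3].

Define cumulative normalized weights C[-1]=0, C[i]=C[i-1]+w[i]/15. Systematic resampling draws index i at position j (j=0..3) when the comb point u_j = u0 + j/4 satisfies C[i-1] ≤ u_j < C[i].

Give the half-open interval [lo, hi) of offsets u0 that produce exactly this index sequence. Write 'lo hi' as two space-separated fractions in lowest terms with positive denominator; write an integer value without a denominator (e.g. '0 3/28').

C = [2/15, 8/15, 11/15, 1]
j=0 picked index 1: u0 ∈ [2/15, 8/15)
j=1 picked index 1: u0 ∈ [-7/60, 17/60)
j=2 picked index 3: u0 ∈ [7/30, 1/2)
j=3 picked index 3: u0 ∈ [-1/60, 1/4)
intersection: [7/30, 1/4)

7/30 1/4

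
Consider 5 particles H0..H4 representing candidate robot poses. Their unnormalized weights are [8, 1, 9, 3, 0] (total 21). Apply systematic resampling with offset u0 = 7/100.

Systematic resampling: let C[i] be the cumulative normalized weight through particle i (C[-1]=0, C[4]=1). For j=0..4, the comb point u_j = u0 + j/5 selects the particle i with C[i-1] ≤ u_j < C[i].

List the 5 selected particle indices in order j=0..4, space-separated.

0 0 2 2 3

C = [8/21, 3/7, 6/7, 1, 1]
j=0: u_0=7/100 ∈ [0, 8/21) → index 0
j=1: u_1=27/100 ∈ [0, 8/21) → index 0
j=2: u_2=47/100 ∈ [3/7, 6/7) → index 2
j=3: u_3=67/100 ∈ [3/7, 6/7) → index 2
j=4: u_4=87/100 ∈ [6/7, 1) → index 3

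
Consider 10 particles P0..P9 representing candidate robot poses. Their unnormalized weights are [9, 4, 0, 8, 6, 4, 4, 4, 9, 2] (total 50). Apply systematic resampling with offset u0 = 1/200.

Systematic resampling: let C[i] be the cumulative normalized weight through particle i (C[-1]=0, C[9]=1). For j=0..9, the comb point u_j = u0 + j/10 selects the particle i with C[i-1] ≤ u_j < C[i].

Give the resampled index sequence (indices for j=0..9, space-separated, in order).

C = [9/50, 13/50, 13/50, 21/50, 27/50, 31/50, 7/10, 39/50, 24/25, 1]
j=0: u_0=1/200 ∈ [0, 9/50) → index 0
j=1: u_1=21/200 ∈ [0, 9/50) → index 0
j=2: u_2=41/200 ∈ [9/50, 13/50) → index 1
j=3: u_3=61/200 ∈ [13/50, 21/50) → index 3
j=4: u_4=81/200 ∈ [13/50, 21/50) → index 3
j=5: u_5=101/200 ∈ [21/50, 27/50) → index 4
j=6: u_6=121/200 ∈ [27/50, 31/50) → index 5
j=7: u_7=141/200 ∈ [7/10, 39/50) → index 7
j=8: u_8=161/200 ∈ [39/50, 24/25) → index 8
j=9: u_9=181/200 ∈ [39/50, 24/25) → index 8

0 0 1 3 3 4 5 7 8 8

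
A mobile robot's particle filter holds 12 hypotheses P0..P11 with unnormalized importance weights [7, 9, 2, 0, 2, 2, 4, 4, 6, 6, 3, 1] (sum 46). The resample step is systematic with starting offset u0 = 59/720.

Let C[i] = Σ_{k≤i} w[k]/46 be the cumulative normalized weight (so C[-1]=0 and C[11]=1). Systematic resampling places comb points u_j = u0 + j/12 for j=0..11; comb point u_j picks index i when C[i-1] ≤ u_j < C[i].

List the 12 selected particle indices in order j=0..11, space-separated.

0 1 1 1 4 6 7 8 8 9 10 11

C = [7/46, 8/23, 9/23, 9/23, 10/23, 11/23, 13/23, 15/23, 18/23, 21/23, 45/46, 1]
j=0: u_0=59/720 ∈ [0, 7/46) → index 0
j=1: u_1=119/720 ∈ [7/46, 8/23) → index 1
j=2: u_2=179/720 ∈ [7/46, 8/23) → index 1
j=3: u_3=239/720 ∈ [7/46, 8/23) → index 1
j=4: u_4=299/720 ∈ [9/23, 10/23) → index 4
j=5: u_5=359/720 ∈ [11/23, 13/23) → index 6
j=6: u_6=419/720 ∈ [13/23, 15/23) → index 7
j=7: u_7=479/720 ∈ [15/23, 18/23) → index 8
j=8: u_8=539/720 ∈ [15/23, 18/23) → index 8
j=9: u_9=599/720 ∈ [18/23, 21/23) → index 9
j=10: u_10=659/720 ∈ [21/23, 45/46) → index 10
j=11: u_11=719/720 ∈ [45/46, 1) → index 11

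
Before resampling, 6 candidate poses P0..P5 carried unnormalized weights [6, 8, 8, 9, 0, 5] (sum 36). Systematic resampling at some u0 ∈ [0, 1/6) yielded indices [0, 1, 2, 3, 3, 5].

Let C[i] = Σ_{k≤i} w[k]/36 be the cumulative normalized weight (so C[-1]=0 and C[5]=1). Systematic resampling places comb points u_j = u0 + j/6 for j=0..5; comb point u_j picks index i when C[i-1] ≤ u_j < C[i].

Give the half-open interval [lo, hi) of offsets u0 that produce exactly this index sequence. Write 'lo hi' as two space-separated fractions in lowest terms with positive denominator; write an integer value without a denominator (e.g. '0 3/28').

C = [1/6, 7/18, 11/18, 31/36, 31/36, 1]
j=0 picked index 0: u0 ∈ [0, 1/6)
j=1 picked index 1: u0 ∈ [0, 2/9)
j=2 picked index 2: u0 ∈ [1/18, 5/18)
j=3 picked index 3: u0 ∈ [1/9, 13/36)
j=4 picked index 3: u0 ∈ [-1/18, 7/36)
j=5 picked index 5: u0 ∈ [1/36, 1/6)
intersection: [1/9, 1/6)

1/9 1/6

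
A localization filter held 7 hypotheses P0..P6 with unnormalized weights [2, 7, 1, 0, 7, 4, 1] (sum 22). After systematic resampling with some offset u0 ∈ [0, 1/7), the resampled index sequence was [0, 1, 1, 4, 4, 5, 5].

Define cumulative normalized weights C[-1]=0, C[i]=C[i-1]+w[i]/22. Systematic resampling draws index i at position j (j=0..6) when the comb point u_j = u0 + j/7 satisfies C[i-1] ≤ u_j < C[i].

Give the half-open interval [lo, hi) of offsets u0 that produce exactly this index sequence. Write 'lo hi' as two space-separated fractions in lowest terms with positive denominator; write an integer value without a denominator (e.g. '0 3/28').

C = [1/11, 9/22, 5/11, 5/11, 17/22, 21/22, 1]
j=0 picked index 0: u0 ∈ [0, 1/11)
j=1 picked index 1: u0 ∈ [-4/77, 41/154)
j=2 picked index 1: u0 ∈ [-15/77, 19/154)
j=3 picked index 4: u0 ∈ [2/77, 53/154)
j=4 picked index 4: u0 ∈ [-9/77, 31/154)
j=5 picked index 5: u0 ∈ [9/154, 37/154)
j=6 picked index 5: u0 ∈ [-13/154, 15/154)
intersection: [9/154, 1/11)

9/154 1/11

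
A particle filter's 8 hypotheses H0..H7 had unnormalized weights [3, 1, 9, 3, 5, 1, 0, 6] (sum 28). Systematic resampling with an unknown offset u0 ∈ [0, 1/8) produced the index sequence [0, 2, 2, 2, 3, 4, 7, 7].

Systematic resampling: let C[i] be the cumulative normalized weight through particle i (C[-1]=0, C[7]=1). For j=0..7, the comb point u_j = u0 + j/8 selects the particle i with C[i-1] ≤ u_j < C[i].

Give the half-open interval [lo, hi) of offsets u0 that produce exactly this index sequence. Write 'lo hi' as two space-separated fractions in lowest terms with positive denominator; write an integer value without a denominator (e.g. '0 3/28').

C = [3/28, 1/7, 13/28, 4/7, 3/4, 11/14, 11/14, 1]
j=0 picked index 0: u0 ∈ [0, 3/28)
j=1 picked index 2: u0 ∈ [1/56, 19/56)
j=2 picked index 2: u0 ∈ [-3/28, 3/14)
j=3 picked index 2: u0 ∈ [-13/56, 5/56)
j=4 picked index 3: u0 ∈ [-1/28, 1/14)
j=5 picked index 4: u0 ∈ [-3/56, 1/8)
j=6 picked index 7: u0 ∈ [1/28, 1/4)
j=7 picked index 7: u0 ∈ [-5/56, 1/8)
intersection: [1/28, 1/14)

1/28 1/14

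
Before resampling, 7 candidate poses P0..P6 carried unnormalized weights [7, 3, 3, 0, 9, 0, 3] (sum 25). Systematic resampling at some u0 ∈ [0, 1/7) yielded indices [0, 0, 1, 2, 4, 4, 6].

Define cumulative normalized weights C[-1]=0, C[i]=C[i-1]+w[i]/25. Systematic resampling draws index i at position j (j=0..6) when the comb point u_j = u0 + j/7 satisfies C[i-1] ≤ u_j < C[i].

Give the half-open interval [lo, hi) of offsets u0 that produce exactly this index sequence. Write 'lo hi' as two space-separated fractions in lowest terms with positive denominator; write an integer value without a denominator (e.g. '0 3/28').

4/175 16/175

C = [7/25, 2/5, 13/25, 13/25, 22/25, 22/25, 1]
j=0 picked index 0: u0 ∈ [0, 7/25)
j=1 picked index 0: u0 ∈ [-1/7, 24/175)
j=2 picked index 1: u0 ∈ [-1/175, 4/35)
j=3 picked index 2: u0 ∈ [-1/35, 16/175)
j=4 picked index 4: u0 ∈ [-9/175, 54/175)
j=5 picked index 4: u0 ∈ [-34/175, 29/175)
j=6 picked index 6: u0 ∈ [4/175, 1/7)
intersection: [4/175, 16/175)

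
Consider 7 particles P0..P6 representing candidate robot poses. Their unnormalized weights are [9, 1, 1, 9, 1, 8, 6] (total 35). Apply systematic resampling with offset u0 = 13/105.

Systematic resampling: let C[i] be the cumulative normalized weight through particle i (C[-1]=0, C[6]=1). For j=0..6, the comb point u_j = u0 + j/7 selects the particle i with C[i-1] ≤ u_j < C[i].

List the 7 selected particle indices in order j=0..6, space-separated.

C = [9/35, 2/7, 11/35, 4/7, 3/5, 29/35, 1]
j=0: u_0=13/105 ∈ [0, 9/35) → index 0
j=1: u_1=4/15 ∈ [9/35, 2/7) → index 1
j=2: u_2=43/105 ∈ [11/35, 4/7) → index 3
j=3: u_3=58/105 ∈ [11/35, 4/7) → index 3
j=4: u_4=73/105 ∈ [3/5, 29/35) → index 5
j=5: u_5=88/105 ∈ [29/35, 1) → index 6
j=6: u_6=103/105 ∈ [29/35, 1) → index 6

0 1 3 3 5 6 6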